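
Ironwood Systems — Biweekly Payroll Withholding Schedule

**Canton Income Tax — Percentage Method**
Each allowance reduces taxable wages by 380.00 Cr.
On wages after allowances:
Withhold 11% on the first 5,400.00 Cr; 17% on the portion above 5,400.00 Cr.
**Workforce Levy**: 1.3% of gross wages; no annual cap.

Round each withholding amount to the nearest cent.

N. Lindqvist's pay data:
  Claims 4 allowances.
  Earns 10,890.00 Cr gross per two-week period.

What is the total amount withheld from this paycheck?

1,410.47 Cr

Canton Income Tax: taxable = 10,890.00 Cr − 4×380.00 Cr = 9,370.00 Cr
  594.00 Cr + 17% × (9,370.00 Cr − 5,400.00 Cr) = 594.00 Cr + 17% × 3,970.00 Cr = 1,268.90 Cr
Workforce Levy: 1.3% × 10,890.00 Cr = 141.57 Cr
Total: 1,268.90 Cr + 141.57 Cr = 1,410.47 Cr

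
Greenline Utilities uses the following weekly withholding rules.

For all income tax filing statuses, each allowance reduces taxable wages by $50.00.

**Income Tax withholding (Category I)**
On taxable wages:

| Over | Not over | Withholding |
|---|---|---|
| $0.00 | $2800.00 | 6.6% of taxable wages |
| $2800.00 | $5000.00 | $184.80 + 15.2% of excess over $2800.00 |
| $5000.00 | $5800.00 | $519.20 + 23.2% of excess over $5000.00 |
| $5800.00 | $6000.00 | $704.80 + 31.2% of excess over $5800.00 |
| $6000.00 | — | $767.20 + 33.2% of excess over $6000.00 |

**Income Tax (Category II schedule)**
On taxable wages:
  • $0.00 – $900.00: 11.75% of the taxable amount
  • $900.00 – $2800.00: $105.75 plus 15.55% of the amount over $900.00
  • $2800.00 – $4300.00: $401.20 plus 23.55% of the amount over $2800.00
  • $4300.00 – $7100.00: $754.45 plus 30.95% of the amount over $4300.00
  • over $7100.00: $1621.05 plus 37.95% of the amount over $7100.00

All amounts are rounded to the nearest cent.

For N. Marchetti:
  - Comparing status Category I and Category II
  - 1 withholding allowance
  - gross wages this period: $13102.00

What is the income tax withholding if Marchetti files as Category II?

$3879.83

Income Tax (Category II): taxable = $13102.00 − 1×$50.00 = $13052.00
  $1621.05 + 37.95% × ($13052.00 − $7100.00) = $1621.05 + 37.95% × $5952.00 = $3879.83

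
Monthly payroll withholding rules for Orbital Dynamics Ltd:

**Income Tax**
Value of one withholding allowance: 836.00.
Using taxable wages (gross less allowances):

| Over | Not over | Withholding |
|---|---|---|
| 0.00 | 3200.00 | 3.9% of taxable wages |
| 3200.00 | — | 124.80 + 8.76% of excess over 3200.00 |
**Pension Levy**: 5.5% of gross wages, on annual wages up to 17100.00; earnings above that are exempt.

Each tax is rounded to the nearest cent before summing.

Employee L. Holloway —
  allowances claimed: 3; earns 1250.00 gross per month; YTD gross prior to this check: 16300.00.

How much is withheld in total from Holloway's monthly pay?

44.00

Income Tax: taxable = 1250.00 − 3×836.00 = -1258.00
  Taxable ≤ 0 → 0.00
Pension Levy: cap 17100.00 − YTD 16300.00 = 800.00 subject; 5.5% × 800.00 = 44.00
Total: 0.00 + 44.00 = 44.00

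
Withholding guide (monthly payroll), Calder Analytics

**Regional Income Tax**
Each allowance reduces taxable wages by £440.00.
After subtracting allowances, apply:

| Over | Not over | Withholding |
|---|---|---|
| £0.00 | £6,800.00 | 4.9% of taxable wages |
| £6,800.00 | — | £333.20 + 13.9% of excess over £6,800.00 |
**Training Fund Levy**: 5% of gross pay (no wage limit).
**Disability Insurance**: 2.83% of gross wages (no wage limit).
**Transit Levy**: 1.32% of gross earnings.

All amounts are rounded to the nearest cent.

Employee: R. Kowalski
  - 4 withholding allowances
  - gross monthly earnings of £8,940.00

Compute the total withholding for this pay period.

£1,204.03

Regional Income Tax: taxable = £8,940.00 − 4×£440.00 = £7,180.00
  £333.20 + 13.9% × (£7,180.00 − £6,800.00) = £333.20 + 13.9% × £380.00 = £386.02
Training Fund Levy: 5% × £8,940.00 = £447.00
Disability Insurance: 2.83% × £8,940.00 = £253.00
Transit Levy: 1.32% × £8,940.00 = £118.01
Total: £386.02 + £447.00 + £253.00 + £118.01 = £1,204.03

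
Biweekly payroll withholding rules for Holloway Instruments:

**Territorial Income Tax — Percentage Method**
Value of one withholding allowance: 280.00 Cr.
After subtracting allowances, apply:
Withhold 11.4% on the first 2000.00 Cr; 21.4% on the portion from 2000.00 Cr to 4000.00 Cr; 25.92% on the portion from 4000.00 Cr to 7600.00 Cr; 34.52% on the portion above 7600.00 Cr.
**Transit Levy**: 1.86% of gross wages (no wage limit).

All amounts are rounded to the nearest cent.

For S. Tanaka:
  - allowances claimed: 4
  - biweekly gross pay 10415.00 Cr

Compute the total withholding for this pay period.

2367.95 Cr

Territorial Income Tax: taxable = 10415.00 Cr − 4×280.00 Cr = 9295.00 Cr
  1589.12 Cr + 34.52% × (9295.00 Cr − 7600.00 Cr) = 1589.12 Cr + 34.52% × 1695.00 Cr = 2174.23 Cr
Transit Levy: 1.86% × 10415.00 Cr = 193.72 Cr
Total: 2174.23 Cr + 193.72 Cr = 2367.95 Cr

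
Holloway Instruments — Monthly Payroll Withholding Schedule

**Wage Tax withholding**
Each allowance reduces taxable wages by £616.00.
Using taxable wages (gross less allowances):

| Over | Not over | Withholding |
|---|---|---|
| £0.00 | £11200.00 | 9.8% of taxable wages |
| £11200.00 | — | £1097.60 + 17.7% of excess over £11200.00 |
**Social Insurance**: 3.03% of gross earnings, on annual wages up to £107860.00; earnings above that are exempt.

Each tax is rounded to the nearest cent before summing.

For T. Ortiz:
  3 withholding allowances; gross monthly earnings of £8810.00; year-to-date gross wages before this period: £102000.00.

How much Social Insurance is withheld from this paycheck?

£177.56

Social Insurance: cap £107860.00 − YTD £102000.00 = £5860.00 subject; 3.03% × £5860.00 = £177.56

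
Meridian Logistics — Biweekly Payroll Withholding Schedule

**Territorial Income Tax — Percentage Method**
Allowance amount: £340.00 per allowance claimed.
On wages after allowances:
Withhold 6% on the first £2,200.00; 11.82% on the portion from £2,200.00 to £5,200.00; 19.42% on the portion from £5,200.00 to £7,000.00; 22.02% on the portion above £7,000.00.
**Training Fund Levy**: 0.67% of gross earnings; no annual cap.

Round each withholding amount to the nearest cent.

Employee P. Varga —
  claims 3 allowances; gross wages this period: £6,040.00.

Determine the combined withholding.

£505.79

Territorial Income Tax: taxable = £6,040.00 − 3×£340.00 = £5,020.00
  £132.00 + 11.82% × (£5,020.00 − £2,200.00) = £132.00 + 11.82% × £2,820.00 = £465.32
Training Fund Levy: 0.67% × £6,040.00 = £40.47
Total: £465.32 + £40.47 = £505.79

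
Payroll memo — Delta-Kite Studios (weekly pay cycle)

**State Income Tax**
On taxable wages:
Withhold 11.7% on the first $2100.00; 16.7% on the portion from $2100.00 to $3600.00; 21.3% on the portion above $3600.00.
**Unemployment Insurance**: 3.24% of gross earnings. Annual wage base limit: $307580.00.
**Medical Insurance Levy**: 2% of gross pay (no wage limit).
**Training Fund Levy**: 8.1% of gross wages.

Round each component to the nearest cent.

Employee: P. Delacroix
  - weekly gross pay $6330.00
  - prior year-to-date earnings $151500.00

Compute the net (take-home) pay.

$4407.89

State Income Tax: taxable = $6330.00
  $496.20 + 21.3% × ($6330.00 − $3600.00) = $496.20 + 21.3% × $2730.00 = $1077.69
Unemployment Insurance: 3.24% × $6330.00 = $205.09
Medical Insurance Levy: 2% × $6330.00 = $126.60
Training Fund Levy: 8.1% × $6330.00 = $512.73
Total withheld: $1077.69 + $205.09 + $126.60 + $512.73 = $1922.11
Net pay: $6330.00 − $1922.11 = $4407.89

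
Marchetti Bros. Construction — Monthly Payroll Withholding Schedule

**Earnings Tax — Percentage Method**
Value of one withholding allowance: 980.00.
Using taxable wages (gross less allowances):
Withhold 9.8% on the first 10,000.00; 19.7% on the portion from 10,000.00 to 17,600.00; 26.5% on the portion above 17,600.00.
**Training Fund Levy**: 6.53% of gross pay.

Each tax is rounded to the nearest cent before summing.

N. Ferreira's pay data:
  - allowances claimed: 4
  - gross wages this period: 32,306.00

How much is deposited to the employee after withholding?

24,860.93

Earnings Tax: taxable = 32,306.00 − 4×980.00 = 28,386.00
  2,477.20 + 26.5% × (28,386.00 − 17,600.00) = 2,477.20 + 26.5% × 10,786.00 = 5,335.49
Training Fund Levy: 6.53% × 32,306.00 = 2,109.58
Total withheld: 5,335.49 + 2,109.58 = 7,445.07
Net pay: 32,306.00 − 7,445.07 = 24,860.93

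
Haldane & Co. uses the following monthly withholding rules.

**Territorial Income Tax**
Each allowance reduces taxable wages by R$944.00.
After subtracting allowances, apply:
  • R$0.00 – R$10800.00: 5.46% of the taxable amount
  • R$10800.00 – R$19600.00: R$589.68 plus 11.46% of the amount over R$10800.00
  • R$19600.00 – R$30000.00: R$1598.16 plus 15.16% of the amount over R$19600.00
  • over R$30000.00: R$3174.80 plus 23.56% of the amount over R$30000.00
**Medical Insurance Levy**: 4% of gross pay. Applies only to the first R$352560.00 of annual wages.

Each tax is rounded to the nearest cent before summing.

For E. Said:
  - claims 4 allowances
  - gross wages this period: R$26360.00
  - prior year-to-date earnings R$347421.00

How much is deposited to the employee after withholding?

Territorial Income Tax: taxable = R$26360.00 − 4×R$944.00 = R$22584.00
  R$1598.16 + 15.16% × (R$22584.00 − R$19600.00) = R$1598.16 + 15.16% × R$2984.00 = R$2050.53
Medical Insurance Levy: cap R$352560.00 − YTD R$347421.00 = R$5139.00 subject; 4% × R$5139.00 = R$205.56
Total withheld: R$2050.53 + R$205.56 = R$2256.09
Net pay: R$26360.00 − R$2256.09 = R$24103.91

R$24103.91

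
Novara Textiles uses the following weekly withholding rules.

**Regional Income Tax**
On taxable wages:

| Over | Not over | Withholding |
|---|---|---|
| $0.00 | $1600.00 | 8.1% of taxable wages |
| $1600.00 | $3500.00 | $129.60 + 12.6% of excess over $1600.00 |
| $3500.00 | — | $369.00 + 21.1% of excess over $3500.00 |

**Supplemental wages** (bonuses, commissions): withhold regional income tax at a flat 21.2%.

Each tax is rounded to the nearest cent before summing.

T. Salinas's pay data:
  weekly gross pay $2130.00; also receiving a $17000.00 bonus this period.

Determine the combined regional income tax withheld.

Regional Income Tax: taxable = $2130.00
  $129.60 + 12.6% × ($2130.00 − $1600.00) = $129.60 + 12.6% × $530.00 = $196.38
Supplemental (21.2% flat on bonus): 21.2% × $17000.00 = $3604.00
Total regional income tax: $196.38 + $3604.00 = $3800.38

$3800.38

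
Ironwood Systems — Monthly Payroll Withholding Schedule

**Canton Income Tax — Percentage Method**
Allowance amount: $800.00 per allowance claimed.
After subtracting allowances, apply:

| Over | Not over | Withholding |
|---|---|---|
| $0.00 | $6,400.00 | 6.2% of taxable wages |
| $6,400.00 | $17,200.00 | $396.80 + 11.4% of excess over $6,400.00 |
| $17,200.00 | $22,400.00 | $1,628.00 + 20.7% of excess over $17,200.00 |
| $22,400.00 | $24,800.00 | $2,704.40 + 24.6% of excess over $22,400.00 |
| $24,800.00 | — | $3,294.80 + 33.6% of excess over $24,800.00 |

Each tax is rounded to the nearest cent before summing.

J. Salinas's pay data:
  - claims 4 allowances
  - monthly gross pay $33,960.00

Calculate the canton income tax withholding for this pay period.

$5,297.36

Canton Income Tax: taxable = $33,960.00 − 4×$800.00 = $30,760.00
  $3,294.80 + 33.6% × ($30,760.00 − $24,800.00) = $3,294.80 + 33.6% × $5,960.00 = $5,297.36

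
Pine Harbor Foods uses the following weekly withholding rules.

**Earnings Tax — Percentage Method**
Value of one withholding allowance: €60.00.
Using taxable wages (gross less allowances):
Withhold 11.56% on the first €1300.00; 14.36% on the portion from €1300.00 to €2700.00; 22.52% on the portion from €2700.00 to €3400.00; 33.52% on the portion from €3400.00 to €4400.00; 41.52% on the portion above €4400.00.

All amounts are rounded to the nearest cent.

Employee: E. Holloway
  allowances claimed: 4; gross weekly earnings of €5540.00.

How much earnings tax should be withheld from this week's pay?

Earnings Tax: taxable = €5540.00 − 4×€60.00 = €5300.00
  €844.16 + 41.52% × (€5300.00 − €4400.00) = €844.16 + 41.52% × €900.00 = €1217.84

€1217.84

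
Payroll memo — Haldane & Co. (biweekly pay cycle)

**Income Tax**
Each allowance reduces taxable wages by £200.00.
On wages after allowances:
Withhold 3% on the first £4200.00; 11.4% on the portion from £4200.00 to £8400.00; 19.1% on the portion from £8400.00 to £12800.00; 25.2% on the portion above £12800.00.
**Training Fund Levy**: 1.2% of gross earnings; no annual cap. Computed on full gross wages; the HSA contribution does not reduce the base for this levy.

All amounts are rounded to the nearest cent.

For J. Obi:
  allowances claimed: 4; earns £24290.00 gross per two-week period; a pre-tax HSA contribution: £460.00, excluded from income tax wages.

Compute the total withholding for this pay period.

£4314.64

Income Tax: taxable = £24290.00 − £460.00 − 4×£200.00 = £23030.00
  £1445.20 + 25.2% × (£23030.00 − £12800.00) = £1445.20 + 25.2% × £10230.00 = £4023.16
Training Fund Levy: 1.2% × £24290.00 = £291.48
Total: £4023.16 + £291.48 = £4314.64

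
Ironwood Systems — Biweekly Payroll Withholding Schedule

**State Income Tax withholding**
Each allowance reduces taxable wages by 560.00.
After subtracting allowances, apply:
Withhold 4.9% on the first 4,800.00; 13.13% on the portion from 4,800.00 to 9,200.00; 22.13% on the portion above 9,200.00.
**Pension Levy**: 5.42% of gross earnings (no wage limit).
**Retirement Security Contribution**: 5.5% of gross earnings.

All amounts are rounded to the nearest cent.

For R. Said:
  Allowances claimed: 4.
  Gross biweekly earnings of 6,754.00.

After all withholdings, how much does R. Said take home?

State Income Tax: taxable = 6,754.00 − 4×560.00 = 4,514.00
  4.9% × 4,514.00 = 221.19
Pension Levy: 5.42% × 6,754.00 = 366.07
Retirement Security Contribution: 5.5% × 6,754.00 = 371.47
Total withheld: 221.19 + 366.07 + 371.47 = 958.73
Net pay: 6,754.00 − 958.73 = 5,795.27

5,795.27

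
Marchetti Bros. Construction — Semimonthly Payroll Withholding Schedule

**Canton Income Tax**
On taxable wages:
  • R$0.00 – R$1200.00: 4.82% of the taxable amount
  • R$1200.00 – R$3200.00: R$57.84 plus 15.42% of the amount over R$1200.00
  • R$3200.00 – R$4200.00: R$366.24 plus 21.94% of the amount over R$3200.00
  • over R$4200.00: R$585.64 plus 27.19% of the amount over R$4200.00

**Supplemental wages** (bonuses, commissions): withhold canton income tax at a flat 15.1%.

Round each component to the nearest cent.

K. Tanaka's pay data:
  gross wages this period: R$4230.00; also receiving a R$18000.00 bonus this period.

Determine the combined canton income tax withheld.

R$3311.80

Canton Income Tax: taxable = R$4230.00
  R$585.64 + 27.19% × (R$4230.00 − R$4200.00) = R$585.64 + 27.19% × R$30.00 = R$593.80
Supplemental (15.1% flat on bonus): 15.1% × R$18000.00 = R$2718.00
Total canton income tax: R$593.80 + R$2718.00 = R$3311.80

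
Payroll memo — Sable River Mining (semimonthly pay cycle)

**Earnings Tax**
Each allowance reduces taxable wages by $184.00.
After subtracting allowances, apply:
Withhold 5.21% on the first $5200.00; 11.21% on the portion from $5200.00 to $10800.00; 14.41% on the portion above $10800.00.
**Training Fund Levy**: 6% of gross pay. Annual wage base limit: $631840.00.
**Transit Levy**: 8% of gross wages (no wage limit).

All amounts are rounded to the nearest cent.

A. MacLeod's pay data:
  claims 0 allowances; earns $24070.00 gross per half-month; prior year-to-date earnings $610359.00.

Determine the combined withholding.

$6025.35

Earnings Tax: taxable = $24070.00
  $898.68 + 14.41% × ($24070.00 − $10800.00) = $898.68 + 14.41% × $13270.00 = $2810.89
Training Fund Levy: cap $631840.00 − YTD $610359.00 = $21481.00 subject; 6% × $21481.00 = $1288.86
Transit Levy: 8% × $24070.00 = $1925.60
Total: $2810.89 + $1288.86 + $1925.60 = $6025.35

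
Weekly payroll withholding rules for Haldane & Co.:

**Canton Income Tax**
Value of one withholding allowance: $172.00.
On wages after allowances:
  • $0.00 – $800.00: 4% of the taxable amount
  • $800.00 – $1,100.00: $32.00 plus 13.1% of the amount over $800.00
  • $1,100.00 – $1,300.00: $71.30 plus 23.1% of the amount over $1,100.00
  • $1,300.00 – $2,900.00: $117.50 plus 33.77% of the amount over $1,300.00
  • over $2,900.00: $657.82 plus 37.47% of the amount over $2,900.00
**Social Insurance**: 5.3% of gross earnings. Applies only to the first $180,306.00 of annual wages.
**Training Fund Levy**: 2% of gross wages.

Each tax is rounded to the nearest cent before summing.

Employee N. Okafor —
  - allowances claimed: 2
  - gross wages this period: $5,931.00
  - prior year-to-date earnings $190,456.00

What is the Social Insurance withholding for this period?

Social Insurance: YTD $190,456.00 ≥ cap $180,306.00 → $0.00

$0.00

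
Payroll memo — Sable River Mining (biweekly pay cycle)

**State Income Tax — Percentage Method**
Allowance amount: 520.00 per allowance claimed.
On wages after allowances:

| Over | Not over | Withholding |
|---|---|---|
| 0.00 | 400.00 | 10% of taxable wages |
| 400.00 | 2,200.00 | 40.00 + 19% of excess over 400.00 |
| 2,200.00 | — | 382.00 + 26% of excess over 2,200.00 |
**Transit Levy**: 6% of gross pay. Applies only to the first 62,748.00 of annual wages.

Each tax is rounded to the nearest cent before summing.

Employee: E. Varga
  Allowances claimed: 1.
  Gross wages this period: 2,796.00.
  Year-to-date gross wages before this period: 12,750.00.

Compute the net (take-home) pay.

State Income Tax: taxable = 2,796.00 − 1×520.00 = 2,276.00
  382.00 + 26% × (2,276.00 − 2,200.00) = 382.00 + 26% × 76.00 = 401.76
Transit Levy: 6% × 2,796.00 = 167.76
Total withheld: 401.76 + 167.76 = 569.52
Net pay: 2,796.00 − 569.52 = 2,226.48

2,226.48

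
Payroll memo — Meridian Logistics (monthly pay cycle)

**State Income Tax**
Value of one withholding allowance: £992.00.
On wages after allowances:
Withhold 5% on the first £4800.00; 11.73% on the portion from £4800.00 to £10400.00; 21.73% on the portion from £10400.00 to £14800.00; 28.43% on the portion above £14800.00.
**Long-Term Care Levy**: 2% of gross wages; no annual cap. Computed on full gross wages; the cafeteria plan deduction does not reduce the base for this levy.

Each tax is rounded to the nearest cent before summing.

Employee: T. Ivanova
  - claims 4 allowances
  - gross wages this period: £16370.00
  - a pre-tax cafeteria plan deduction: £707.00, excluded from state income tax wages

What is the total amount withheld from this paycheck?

State Income Tax: taxable = £16370.00 − £707.00 − 4×£992.00 = £11695.00
  £896.88 + 21.73% × (£11695.00 − £10400.00) = £896.88 + 21.73% × £1295.00 = £1178.28
Long-Term Care Levy: 2% × £16370.00 = £327.40
Total: £1178.28 + £327.40 = £1505.68

£1505.68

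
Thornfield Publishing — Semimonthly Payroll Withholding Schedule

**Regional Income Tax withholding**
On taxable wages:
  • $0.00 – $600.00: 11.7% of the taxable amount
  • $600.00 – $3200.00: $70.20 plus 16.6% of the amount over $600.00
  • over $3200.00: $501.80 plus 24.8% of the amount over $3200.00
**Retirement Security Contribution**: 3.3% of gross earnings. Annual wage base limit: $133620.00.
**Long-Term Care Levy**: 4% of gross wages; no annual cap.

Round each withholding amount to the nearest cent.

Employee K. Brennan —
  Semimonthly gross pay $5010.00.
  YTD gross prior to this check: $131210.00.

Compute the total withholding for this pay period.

$1230.61

Regional Income Tax: taxable = $5010.00
  $501.80 + 24.8% × ($5010.00 − $3200.00) = $501.80 + 24.8% × $1810.00 = $950.68
Retirement Security Contribution: cap $133620.00 − YTD $131210.00 = $2410.00 subject; 3.3% × $2410.00 = $79.53
Long-Term Care Levy: 4% × $5010.00 = $200.40
Total: $950.68 + $79.53 + $200.40 = $1230.61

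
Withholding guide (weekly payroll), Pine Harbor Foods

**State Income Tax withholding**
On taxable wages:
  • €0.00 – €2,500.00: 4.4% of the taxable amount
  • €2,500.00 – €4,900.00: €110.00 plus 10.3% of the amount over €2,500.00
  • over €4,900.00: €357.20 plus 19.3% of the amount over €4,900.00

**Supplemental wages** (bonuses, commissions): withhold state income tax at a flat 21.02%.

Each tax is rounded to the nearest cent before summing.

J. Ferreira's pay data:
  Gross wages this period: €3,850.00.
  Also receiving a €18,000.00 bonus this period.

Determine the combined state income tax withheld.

State Income Tax: taxable = €3,850.00
  €110.00 + 10.3% × (€3,850.00 − €2,500.00) = €110.00 + 10.3% × €1,350.00 = €249.05
Supplemental (21.02% flat on bonus): 21.02% × €18,000.00 = €3,783.60
Total state income tax: €249.05 + €3,783.60 = €4,032.65

€4,032.65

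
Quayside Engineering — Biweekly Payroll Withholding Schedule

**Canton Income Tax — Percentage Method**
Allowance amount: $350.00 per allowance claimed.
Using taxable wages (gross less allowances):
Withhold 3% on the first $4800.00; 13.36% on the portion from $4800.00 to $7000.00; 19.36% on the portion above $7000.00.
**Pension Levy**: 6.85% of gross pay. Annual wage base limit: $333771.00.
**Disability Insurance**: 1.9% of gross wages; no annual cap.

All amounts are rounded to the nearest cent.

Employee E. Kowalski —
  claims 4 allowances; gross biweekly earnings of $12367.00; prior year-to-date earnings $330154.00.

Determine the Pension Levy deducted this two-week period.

Pension Levy: cap $333771.00 − YTD $330154.00 = $3617.00 subject; 6.85% × $3617.00 = $247.76

$247.76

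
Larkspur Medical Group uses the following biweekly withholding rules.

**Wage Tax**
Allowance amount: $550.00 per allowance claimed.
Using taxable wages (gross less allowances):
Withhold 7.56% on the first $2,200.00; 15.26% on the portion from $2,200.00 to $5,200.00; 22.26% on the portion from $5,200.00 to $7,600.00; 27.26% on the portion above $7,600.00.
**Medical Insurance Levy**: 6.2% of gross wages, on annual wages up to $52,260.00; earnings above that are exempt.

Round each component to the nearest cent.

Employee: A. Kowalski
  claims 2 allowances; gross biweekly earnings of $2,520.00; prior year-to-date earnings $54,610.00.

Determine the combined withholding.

$107.35

Wage Tax: taxable = $2,520.00 − 2×$550.00 = $1,420.00
  7.56% × $1,420.00 = $107.35
Medical Insurance Levy: YTD $54,610.00 ≥ cap $52,260.00 → $0.00
Total: $107.35 + $0.00 = $107.35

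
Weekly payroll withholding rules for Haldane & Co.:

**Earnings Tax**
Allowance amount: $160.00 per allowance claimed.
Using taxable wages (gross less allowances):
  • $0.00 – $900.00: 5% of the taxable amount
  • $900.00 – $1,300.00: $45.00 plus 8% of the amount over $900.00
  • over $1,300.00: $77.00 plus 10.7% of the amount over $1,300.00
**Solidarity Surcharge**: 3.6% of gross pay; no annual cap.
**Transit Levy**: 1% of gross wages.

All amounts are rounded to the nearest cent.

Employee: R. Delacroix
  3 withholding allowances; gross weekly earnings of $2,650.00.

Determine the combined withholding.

Earnings Tax: taxable = $2,650.00 − 3×$160.00 = $2,170.00
  $77.00 + 10.7% × ($2,170.00 − $1,300.00) = $77.00 + 10.7% × $870.00 = $170.09
Solidarity Surcharge: 3.6% × $2,650.00 = $95.40
Transit Levy: 1% × $2,650.00 = $26.50
Total: $170.09 + $95.40 + $26.50 = $291.99

$291.99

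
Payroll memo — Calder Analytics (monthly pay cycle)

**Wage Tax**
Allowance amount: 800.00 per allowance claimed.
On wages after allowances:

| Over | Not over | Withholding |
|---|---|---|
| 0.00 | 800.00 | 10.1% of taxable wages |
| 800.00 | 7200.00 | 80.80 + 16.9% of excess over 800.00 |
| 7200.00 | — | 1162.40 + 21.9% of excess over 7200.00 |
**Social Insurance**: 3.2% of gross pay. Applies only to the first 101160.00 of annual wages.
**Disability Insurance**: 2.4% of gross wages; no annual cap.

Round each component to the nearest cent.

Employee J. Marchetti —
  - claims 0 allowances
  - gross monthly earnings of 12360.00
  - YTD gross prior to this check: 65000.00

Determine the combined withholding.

Wage Tax: taxable = 12360.00
  1162.40 + 21.9% × (12360.00 − 7200.00) = 1162.40 + 21.9% × 5160.00 = 2292.44
Social Insurance: 3.2% × 12360.00 = 395.52
Disability Insurance: 2.4% × 12360.00 = 296.64
Total: 2292.44 + 395.52 + 296.64 = 2984.60

2984.60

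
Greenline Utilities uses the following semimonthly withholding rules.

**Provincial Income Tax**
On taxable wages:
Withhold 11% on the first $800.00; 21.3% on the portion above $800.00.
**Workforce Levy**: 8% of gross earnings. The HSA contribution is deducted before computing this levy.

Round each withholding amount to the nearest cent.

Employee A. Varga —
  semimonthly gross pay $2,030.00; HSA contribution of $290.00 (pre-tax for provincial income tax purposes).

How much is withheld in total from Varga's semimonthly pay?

$427.42

Provincial Income Tax: taxable = $2,030.00 − $290.00 = $1,740.00
  $88.00 + 21.3% × ($1,740.00 − $800.00) = $88.00 + 21.3% × $940.00 = $288.22
Workforce Levy: 8% × $1,740.00 = $139.20
Total: $288.22 + $139.20 = $427.42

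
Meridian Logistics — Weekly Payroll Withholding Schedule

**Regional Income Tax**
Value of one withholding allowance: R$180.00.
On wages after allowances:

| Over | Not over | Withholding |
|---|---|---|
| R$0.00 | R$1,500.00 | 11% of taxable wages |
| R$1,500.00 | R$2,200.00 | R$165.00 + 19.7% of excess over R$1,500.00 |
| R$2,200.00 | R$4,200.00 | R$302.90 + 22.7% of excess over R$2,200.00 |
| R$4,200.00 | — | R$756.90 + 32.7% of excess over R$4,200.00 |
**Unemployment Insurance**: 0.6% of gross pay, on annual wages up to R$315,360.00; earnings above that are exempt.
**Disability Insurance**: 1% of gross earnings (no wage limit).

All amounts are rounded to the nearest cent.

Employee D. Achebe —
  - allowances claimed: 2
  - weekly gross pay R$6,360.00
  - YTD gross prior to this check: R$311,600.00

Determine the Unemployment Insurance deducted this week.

R$22.56

Unemployment Insurance: cap R$315,360.00 − YTD R$311,600.00 = R$3,760.00 subject; 0.6% × R$3,760.00 = R$22.56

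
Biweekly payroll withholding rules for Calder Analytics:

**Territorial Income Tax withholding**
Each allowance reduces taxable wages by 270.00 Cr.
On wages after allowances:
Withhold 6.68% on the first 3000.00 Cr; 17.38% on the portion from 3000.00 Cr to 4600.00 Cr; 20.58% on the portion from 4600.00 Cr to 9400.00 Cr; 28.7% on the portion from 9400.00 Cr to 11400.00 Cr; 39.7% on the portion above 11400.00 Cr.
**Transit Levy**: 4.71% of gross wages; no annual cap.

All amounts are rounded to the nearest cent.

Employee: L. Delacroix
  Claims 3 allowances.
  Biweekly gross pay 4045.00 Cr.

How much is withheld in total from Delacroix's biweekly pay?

431.76 Cr

Territorial Income Tax: taxable = 4045.00 Cr − 3×270.00 Cr = 3235.00 Cr
  200.40 Cr + 17.38% × (3235.00 Cr − 3000.00 Cr) = 200.40 Cr + 17.38% × 235.00 Cr = 241.24 Cr
Transit Levy: 4.71% × 4045.00 Cr = 190.52 Cr
Total: 241.24 Cr + 190.52 Cr = 431.76 Cr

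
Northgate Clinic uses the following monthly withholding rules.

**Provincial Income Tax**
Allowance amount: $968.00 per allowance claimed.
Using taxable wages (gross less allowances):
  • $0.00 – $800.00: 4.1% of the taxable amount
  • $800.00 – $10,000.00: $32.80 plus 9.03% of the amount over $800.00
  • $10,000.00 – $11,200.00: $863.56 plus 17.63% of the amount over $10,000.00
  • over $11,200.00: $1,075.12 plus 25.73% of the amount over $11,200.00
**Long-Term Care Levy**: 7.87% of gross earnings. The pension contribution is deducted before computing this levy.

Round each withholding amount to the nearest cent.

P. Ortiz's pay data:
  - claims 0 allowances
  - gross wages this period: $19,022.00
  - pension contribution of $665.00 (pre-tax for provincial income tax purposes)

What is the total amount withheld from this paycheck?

Provincial Income Tax: taxable = $19,022.00 − $665.00 = $18,357.00
  $1,075.12 + 25.73% × ($18,357.00 − $11,200.00) = $1,075.12 + 25.73% × $7,157.00 = $2,916.62
Long-Term Care Levy: 7.87% × $18,357.00 = $1,444.70
Total: $2,916.62 + $1,444.70 = $4,361.32

$4,361.32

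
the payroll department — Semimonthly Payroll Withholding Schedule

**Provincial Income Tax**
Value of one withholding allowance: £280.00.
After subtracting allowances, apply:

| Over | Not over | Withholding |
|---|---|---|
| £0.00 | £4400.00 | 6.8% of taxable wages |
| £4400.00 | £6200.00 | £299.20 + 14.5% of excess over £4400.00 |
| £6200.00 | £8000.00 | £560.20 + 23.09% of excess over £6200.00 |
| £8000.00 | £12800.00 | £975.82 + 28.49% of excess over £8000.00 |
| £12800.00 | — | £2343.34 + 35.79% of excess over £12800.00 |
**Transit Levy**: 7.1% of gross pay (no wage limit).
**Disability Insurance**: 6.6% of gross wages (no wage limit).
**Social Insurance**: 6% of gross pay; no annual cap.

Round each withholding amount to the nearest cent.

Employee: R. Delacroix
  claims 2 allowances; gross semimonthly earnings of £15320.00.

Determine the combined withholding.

Provincial Income Tax: taxable = £15320.00 − 2×£280.00 = £14760.00
  £2343.34 + 35.79% × (£14760.00 − £12800.00) = £2343.34 + 35.79% × £1960.00 = £3044.82
Transit Levy: 7.1% × £15320.00 = £1087.72
Disability Insurance: 6.6% × £15320.00 = £1011.12
Social Insurance: 6% × £15320.00 = £919.20
Total: £3044.82 + £1087.72 + £1011.12 + £919.20 = £6062.86

£6062.86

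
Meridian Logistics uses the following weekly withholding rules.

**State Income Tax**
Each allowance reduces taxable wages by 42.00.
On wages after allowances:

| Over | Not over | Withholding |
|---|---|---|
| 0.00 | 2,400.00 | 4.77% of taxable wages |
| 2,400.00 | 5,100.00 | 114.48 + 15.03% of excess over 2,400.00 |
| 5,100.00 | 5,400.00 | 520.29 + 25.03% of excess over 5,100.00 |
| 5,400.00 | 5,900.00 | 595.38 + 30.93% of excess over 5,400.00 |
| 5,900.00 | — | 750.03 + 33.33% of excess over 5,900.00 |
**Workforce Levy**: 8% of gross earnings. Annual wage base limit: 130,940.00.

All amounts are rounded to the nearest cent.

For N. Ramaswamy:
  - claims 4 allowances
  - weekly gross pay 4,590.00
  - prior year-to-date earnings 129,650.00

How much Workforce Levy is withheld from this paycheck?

103.20

Workforce Levy: cap 130,940.00 − YTD 129,650.00 = 1,290.00 subject; 8% × 1,290.00 = 103.20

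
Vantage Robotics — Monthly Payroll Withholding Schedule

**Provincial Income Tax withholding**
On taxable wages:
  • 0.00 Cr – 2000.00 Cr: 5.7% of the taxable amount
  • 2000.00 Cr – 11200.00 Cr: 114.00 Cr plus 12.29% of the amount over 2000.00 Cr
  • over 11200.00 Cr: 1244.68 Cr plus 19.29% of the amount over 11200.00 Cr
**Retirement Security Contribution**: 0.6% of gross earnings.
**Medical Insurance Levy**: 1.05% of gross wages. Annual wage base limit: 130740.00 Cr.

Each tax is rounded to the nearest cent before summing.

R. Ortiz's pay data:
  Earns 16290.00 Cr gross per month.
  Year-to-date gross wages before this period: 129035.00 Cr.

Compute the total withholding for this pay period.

2342.18 Cr

Provincial Income Tax: taxable = 16290.00 Cr
  1244.68 Cr + 19.29% × (16290.00 Cr − 11200.00 Cr) = 1244.68 Cr + 19.29% × 5090.00 Cr = 2226.54 Cr
Retirement Security Contribution: 0.6% × 16290.00 Cr = 97.74 Cr
Medical Insurance Levy: cap 130740.00 Cr − YTD 129035.00 Cr = 1705.00 Cr subject; 1.05% × 1705.00 Cr = 17.90 Cr
Total: 2226.54 Cr + 97.74 Cr + 17.90 Cr = 2342.18 Cr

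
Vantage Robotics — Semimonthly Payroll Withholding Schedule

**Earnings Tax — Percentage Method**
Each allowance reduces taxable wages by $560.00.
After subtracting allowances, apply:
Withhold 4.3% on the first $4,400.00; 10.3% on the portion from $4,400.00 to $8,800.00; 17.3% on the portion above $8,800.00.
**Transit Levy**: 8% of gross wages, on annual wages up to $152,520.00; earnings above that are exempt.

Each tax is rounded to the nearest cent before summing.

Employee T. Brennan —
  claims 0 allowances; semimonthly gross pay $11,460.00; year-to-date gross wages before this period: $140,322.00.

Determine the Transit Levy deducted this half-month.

Transit Levy: 8% × $11,460.00 = $916.80

$916.80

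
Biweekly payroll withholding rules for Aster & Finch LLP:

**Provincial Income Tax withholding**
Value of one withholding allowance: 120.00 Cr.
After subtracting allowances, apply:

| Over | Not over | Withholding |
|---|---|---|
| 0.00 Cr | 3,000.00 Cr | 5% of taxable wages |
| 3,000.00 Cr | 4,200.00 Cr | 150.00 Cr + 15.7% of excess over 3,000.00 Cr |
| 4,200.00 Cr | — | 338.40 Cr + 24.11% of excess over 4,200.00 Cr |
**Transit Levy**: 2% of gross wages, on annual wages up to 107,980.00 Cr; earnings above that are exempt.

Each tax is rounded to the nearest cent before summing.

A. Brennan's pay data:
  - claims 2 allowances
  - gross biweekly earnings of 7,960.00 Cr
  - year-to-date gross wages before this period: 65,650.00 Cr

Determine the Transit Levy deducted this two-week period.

Transit Levy: 2% × 7,960.00 Cr = 159.20 Cr

159.20 Cr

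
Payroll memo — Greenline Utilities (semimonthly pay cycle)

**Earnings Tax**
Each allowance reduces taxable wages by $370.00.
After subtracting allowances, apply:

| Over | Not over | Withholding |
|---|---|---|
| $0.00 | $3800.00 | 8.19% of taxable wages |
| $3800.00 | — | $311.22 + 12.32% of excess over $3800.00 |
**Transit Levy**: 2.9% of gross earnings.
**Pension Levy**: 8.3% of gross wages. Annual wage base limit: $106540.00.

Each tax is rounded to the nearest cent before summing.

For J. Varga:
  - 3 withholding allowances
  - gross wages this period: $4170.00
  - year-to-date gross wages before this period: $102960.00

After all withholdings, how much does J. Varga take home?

$3501.32

Earnings Tax: taxable = $4170.00 − 3×$370.00 = $3060.00
  8.19% × $3060.00 = $250.61
Transit Levy: 2.9% × $4170.00 = $120.93
Pension Levy: cap $106540.00 − YTD $102960.00 = $3580.00 subject; 8.3% × $3580.00 = $297.14
Total withheld: $250.61 + $120.93 + $297.14 = $668.68
Net pay: $4170.00 − $668.68 = $3501.32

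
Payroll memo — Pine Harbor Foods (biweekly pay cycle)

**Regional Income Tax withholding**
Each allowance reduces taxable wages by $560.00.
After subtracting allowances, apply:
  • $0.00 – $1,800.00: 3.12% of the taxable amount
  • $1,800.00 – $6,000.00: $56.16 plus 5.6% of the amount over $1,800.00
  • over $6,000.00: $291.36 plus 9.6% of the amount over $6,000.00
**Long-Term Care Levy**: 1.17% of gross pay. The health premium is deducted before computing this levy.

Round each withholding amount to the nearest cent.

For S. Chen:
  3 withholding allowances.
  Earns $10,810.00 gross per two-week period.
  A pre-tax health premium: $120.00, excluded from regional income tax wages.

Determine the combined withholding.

$705.39

Regional Income Tax: taxable = $10,810.00 − $120.00 − 3×$560.00 = $9,010.00
  $291.36 + 9.6% × ($9,010.00 − $6,000.00) = $291.36 + 9.6% × $3,010.00 = $580.32
Long-Term Care Levy: 1.17% × $10,690.00 = $125.07
Total: $580.32 + $125.07 = $705.39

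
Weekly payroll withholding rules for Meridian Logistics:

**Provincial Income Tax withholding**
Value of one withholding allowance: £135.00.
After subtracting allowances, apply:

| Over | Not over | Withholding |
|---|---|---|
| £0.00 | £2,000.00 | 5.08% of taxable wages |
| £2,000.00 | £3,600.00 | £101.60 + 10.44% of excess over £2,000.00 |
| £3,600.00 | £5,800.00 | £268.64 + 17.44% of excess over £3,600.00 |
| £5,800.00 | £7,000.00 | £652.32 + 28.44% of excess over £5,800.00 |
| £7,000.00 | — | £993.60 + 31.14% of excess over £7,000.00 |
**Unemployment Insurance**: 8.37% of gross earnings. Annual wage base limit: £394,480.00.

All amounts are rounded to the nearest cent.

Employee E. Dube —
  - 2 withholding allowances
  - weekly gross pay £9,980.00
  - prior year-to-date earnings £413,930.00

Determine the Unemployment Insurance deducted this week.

Unemployment Insurance: YTD £413,930.00 ≥ cap £394,480.00 → £0.00

£0.00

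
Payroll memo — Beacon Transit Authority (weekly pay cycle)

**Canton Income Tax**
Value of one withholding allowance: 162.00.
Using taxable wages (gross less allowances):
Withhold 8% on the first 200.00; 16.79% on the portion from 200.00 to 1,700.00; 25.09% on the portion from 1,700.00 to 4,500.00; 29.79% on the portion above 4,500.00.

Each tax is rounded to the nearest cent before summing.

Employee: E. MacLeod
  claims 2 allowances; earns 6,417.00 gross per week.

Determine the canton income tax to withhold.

Canton Income Tax: taxable = 6,417.00 − 2×162.00 = 6,093.00
  970.37 + 29.79% × (6,093.00 − 4,500.00) = 970.37 + 29.79% × 1,593.00 = 1,444.92

1,444.92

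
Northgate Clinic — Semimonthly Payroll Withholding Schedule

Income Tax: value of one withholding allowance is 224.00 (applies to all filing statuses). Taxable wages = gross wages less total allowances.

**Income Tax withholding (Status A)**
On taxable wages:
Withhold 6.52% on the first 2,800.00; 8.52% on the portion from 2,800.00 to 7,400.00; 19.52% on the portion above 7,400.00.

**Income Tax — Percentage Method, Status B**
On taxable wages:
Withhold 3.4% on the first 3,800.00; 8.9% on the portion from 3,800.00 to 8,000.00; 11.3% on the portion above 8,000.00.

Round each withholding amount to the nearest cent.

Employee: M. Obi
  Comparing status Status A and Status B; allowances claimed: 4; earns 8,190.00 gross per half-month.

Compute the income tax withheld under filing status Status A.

Income Tax (Status A): taxable = 8,190.00 − 4×224.00 = 7,294.00
  182.56 + 8.52% × (7,294.00 − 2,800.00) = 182.56 + 8.52% × 4,494.00 = 565.45

565.45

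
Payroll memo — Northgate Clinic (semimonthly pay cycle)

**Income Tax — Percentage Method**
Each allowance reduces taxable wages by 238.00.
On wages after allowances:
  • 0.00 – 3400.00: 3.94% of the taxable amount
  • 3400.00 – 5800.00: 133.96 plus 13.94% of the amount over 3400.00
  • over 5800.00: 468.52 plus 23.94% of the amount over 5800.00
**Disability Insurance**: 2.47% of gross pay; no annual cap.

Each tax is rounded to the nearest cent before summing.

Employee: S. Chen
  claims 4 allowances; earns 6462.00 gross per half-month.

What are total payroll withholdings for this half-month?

Income Tax: taxable = 6462.00 − 4×238.00 = 5510.00
  133.96 + 13.94% × (5510.00 − 3400.00) = 133.96 + 13.94% × 2110.00 = 428.09
Disability Insurance: 2.47% × 6462.00 = 159.61
Total: 428.09 + 159.61 = 587.70

587.70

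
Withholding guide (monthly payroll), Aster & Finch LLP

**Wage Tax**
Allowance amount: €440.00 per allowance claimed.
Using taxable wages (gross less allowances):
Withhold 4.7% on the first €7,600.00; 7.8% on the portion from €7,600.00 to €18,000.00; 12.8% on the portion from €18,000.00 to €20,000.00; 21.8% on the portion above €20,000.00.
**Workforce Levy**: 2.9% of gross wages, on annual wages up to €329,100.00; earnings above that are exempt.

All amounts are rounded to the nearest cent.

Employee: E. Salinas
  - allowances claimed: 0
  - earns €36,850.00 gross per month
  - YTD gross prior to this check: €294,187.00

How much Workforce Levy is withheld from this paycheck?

€1,012.48

Workforce Levy: cap €329,100.00 − YTD €294,187.00 = €34,913.00 subject; 2.9% × €34,913.00 = €1,012.48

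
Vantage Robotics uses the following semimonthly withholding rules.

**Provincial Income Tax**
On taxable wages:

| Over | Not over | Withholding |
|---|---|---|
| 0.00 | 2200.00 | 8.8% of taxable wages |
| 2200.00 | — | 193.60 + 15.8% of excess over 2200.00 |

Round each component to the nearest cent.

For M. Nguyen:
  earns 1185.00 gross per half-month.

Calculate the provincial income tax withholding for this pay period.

Provincial Income Tax: taxable = 1185.00
  8.8% × 1185.00 = 104.28

104.28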